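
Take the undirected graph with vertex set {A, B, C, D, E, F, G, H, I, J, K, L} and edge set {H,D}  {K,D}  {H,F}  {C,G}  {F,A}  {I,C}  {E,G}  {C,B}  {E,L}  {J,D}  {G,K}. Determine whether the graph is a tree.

|V| = 12, |E| = 11.
Connected and |E| = |V| - 1, which characterizes a tree.

Yes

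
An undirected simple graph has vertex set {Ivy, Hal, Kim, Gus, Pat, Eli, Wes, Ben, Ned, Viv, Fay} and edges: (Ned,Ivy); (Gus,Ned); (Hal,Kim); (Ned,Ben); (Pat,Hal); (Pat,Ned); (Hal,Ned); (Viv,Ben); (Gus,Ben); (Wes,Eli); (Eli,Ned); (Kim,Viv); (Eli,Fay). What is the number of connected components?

Component: {Ivy, Hal, Kim, Gus, Pat, Eli, Wes, Ben, Ned, Viv, Fay}

1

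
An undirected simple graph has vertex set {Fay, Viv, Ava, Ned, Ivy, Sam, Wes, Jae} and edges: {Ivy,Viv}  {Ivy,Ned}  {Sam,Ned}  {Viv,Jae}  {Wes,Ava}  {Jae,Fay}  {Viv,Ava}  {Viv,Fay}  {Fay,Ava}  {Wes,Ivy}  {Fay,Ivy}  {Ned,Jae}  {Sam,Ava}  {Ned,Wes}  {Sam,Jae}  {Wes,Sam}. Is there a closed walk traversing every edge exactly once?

Yes

Degrees: Fay:4, Viv:4, Ava:4, Ned:4, Ivy:4, Sam:4, Wes:4, Jae:4
All degrees are even and the non-isolated vertices are connected — an Eulerian circuit exists.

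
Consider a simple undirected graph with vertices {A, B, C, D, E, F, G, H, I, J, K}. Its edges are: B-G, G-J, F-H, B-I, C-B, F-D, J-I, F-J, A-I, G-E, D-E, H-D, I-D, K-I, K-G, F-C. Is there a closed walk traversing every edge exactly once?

No

Degrees: A:1, B:3, C:2, D:4, E:2, F:4, G:4, H:2, I:5, J:3, K:2
A, B, I, J have odd degree; an Eulerian circuit needs every degree to be even, so none exists.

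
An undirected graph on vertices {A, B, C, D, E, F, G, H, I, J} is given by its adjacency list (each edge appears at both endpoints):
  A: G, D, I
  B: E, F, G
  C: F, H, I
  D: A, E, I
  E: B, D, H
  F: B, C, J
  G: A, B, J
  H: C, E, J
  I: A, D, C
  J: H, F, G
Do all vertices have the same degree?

Yes

Degrees: A:3, B:3, C:3, D:3, E:3, F:3, G:3, H:3, I:3, J:3
Every vertex has degree 3, so the graph is 3-regular.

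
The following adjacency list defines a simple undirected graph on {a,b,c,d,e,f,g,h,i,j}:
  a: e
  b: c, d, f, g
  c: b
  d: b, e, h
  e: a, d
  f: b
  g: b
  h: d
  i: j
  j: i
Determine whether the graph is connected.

Component: {i, j}
Component: {a, b, c, d, e, f, g, h}
There are 2 separate components, so the graph is not connected.

No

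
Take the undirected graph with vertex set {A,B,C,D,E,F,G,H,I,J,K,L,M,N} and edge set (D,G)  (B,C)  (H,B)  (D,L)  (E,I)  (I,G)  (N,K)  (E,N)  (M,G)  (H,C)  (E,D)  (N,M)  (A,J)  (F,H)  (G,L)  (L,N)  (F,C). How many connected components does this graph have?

Component: {A, J}
Component: {B, C, F, H}
Component: {D, E, G, I, K, L, M, N}

3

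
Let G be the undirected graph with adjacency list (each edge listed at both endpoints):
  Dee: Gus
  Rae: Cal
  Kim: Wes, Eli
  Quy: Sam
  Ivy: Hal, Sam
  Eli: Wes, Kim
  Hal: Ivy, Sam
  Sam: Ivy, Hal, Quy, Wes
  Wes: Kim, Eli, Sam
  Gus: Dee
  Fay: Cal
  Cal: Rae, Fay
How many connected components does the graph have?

3

Component: {Dee, Gus}
Component: {Rae, Fay, Cal}
Component: {Kim, Quy, Ivy, Eli, Hal, Sam, Wes}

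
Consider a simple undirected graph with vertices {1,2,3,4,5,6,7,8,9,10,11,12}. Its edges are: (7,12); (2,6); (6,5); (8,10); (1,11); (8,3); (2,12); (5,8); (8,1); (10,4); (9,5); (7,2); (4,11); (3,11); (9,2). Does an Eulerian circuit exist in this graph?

No

Degrees: 1:2, 2:4, 3:2, 4:2, 5:3, 6:2, 7:2, 8:4, 9:2, 10:2, 11:3, 12:2
Vertices with odd degree: 5, 11. An Eulerian circuit requires all degrees even.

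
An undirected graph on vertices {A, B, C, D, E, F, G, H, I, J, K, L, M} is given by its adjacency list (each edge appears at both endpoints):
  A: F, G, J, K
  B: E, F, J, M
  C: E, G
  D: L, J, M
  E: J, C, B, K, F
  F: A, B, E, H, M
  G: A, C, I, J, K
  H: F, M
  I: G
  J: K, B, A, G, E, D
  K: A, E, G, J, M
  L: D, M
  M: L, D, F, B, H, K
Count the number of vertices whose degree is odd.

6

Degrees: A:4, B:4, C:2, D:3, E:5, F:5, G:5, H:2, I:1, J:6, K:5, L:2, M:6
Odd-degree vertices: D, E, F, G, I, K.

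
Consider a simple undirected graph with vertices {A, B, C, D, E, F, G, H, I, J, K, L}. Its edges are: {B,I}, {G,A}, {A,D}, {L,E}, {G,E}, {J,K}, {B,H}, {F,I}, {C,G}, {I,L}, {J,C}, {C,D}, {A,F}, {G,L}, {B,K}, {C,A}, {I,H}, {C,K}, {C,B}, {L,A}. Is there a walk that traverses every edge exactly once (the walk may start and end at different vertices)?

Yes

Degrees: A:5, B:4, C:6, D:2, E:2, F:2, G:4, H:2, I:4, J:2, K:3, L:4
Odd-degree vertices: A, K (2 total).
With 2 odd-degree vertices and all edges in one connected piece, an Eulerian trail exists (from A to K).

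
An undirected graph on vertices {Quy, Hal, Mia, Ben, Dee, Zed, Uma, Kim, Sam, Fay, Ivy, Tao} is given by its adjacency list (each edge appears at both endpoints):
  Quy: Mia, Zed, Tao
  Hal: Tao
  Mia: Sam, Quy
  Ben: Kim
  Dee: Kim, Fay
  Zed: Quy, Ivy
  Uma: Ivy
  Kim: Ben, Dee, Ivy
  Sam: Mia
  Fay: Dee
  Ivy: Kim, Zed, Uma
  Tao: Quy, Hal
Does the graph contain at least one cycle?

No

The graph has 12 vertices, 11 edges, and 1 connected component.
Since 11 = 12 - 1, the graph is a forest and contains no cycle.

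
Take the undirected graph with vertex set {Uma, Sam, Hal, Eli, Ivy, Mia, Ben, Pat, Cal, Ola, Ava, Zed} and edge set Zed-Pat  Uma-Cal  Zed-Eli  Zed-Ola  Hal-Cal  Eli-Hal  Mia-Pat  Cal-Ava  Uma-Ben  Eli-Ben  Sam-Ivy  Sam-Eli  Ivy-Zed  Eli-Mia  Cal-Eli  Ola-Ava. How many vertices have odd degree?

Degrees: Uma:2, Sam:2, Hal:2, Eli:6, Ivy:2, Mia:2, Ben:2, Pat:2, Cal:4, Ola:2, Ava:2, Zed:4
Odd-degree vertices: none.

0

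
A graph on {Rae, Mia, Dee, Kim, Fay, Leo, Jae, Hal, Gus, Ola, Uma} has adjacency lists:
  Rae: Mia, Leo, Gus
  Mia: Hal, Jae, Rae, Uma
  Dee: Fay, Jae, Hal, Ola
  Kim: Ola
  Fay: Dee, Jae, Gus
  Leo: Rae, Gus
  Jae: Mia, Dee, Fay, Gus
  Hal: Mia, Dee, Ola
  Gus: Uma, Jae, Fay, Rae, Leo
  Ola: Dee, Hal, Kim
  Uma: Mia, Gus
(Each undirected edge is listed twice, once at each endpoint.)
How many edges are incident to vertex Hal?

3

Neighbors of Hal: Mia, Dee, Ola.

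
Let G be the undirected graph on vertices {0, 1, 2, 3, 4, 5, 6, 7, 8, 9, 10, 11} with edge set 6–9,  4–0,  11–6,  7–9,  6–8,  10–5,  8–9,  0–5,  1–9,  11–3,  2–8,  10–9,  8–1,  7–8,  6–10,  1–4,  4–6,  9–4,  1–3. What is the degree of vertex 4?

Neighbors of 4: 0, 1, 6, 9.

4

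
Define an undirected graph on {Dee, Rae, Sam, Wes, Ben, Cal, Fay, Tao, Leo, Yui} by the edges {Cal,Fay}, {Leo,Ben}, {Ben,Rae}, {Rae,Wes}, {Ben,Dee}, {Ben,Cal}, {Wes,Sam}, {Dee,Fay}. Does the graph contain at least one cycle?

Yes

|V| = 10, |E| = 8, number of components = 3.
Since 8 > 10 - 3, a cycle must exist; for instance Dee-Fay-Cal-Ben-Dee.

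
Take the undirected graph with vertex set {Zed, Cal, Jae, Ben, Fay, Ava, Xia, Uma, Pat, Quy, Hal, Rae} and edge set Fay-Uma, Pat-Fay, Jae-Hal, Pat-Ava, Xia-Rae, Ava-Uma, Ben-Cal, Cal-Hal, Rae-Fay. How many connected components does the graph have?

4

Component: {Zed}
Component: {Quy}
Component: {Cal, Jae, Ben, Hal}
Component: {Fay, Ava, Xia, Uma, Pat, Rae}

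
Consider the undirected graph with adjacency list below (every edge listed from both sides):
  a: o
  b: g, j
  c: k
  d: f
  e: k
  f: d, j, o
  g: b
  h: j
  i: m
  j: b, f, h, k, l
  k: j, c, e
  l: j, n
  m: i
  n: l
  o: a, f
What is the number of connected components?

Component: {i, m}
Component: {a, b, c, d, e, f, g, h, j, k, l, n, o}

2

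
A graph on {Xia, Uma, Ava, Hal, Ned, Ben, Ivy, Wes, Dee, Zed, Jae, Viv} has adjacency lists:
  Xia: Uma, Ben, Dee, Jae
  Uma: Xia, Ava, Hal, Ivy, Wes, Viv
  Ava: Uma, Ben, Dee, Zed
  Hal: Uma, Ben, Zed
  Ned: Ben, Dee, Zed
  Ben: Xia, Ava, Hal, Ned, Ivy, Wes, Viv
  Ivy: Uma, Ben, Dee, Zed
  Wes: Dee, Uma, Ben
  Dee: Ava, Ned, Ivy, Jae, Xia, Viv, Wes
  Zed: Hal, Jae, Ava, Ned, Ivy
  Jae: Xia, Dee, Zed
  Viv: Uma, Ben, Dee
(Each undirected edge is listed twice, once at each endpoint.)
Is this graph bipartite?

Xia-Jae-Zed-Ava-Uma-Xia is an odd cycle (length 5), and a bipartite graph can contain only even cycles.

No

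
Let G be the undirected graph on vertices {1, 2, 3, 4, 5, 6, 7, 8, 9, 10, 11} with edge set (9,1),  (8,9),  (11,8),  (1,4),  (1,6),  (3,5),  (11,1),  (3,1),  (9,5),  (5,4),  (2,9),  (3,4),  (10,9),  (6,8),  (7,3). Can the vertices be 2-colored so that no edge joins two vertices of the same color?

No

4-3-1-4 is an odd cycle (length 3), and a bipartite graph can contain only even cycles.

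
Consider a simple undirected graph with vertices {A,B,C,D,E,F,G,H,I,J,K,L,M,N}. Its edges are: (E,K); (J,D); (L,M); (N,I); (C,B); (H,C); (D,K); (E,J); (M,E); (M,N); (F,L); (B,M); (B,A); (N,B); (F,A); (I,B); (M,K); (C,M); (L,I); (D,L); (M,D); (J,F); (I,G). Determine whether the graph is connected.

Yes

A breadth-first search from A visits A, B, F, I, C, M, N, L, J, G, H, E, D, K — all 14 vertices — so the graph is connected.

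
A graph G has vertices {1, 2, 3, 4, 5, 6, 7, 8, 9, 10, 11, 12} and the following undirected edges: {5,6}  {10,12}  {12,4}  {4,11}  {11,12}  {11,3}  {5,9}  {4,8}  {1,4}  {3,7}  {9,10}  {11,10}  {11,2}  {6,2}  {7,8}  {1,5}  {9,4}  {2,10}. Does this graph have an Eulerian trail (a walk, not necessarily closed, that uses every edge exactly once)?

No

Degrees: 1:2, 2:3, 3:2, 4:5, 5:3, 6:2, 7:2, 8:2, 9:3, 10:4, 11:5, 12:3
Odd-degree vertices: 2, 4, 5, 9, 11, 12 (6 total).
An Eulerian trail requires 0 or 2 odd-degree vertices; here there are 6.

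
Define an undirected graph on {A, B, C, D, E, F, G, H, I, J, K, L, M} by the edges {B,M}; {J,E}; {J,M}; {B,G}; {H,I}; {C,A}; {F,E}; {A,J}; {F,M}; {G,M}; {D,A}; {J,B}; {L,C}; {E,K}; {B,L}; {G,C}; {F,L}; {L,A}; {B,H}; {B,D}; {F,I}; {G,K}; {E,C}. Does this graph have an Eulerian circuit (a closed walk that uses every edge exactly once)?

Yes

Degrees: A:4, B:6, C:4, D:2, E:4, F:4, G:4, H:2, I:2, J:4, K:2, L:4, M:4
Every vertex has even degree and the edges form a single connected piece, so an Eulerian circuit exists.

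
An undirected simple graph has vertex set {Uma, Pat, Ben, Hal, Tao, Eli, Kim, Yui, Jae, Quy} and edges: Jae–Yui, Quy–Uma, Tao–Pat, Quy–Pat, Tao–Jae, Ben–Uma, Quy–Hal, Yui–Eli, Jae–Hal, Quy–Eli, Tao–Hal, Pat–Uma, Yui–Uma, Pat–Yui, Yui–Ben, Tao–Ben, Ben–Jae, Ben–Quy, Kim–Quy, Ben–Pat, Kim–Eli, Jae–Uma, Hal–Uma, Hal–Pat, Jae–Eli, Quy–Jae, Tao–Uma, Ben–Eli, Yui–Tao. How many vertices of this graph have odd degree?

6

Degrees: Uma:7, Pat:6, Ben:7, Hal:5, Tao:6, Eli:5, Kim:2, Yui:6, Jae:7, Quy:7
Odd-degree vertices: Uma, Ben, Hal, Eli, Jae, Quy.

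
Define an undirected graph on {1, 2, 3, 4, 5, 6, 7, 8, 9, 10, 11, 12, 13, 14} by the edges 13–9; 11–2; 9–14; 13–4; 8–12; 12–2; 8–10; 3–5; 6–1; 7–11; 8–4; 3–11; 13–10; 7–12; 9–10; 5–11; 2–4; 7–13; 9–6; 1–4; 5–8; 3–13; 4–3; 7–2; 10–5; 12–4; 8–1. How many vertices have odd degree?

Degrees: 1:3, 2:4, 3:4, 4:6, 5:4, 6:2, 7:4, 8:5, 9:4, 10:4, 11:4, 12:4, 13:5, 14:1
Odd-degree vertices: 1, 8, 13, 14.

4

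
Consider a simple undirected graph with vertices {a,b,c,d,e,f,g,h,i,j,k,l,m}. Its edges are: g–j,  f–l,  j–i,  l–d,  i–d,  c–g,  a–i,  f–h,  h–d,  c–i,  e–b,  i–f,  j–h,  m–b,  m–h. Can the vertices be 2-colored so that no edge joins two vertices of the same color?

Yes

Partition the vertices as {b, g, h, i, k, l} vs {a, c, d, e, f, j, m}. Each listed edge has one endpoint in each part, so the graph is bipartite.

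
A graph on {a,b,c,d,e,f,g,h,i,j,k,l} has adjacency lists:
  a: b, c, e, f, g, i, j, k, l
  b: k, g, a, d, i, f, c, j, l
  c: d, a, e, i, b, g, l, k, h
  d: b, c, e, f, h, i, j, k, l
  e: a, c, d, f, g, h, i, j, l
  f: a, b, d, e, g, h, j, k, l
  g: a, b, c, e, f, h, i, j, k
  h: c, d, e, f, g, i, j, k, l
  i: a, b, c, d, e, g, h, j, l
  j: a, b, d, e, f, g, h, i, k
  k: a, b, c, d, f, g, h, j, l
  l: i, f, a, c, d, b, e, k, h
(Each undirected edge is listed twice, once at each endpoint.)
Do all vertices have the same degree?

Degrees: a:9, b:9, c:9, d:9, e:9, f:9, g:9, h:9, i:9, j:9, k:9, l:9
All degrees equal 9; the graph is regular.

Yes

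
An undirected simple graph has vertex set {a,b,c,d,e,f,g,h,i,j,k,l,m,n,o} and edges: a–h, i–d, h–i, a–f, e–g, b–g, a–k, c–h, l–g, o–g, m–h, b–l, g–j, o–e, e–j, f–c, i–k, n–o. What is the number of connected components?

2

Component: {b, e, g, j, l, n, o}
Component: {a, c, d, f, h, i, k, m}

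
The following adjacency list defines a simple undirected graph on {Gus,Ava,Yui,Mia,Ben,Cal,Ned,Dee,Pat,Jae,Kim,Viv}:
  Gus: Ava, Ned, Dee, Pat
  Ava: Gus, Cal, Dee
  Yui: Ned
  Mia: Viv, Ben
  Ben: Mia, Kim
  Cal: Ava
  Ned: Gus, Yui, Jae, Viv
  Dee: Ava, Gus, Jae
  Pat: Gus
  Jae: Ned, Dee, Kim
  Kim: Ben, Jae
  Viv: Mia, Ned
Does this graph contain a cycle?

Yes

|V| = 12, |E| = 14, number of components = 1.
One cycle is Ned-Viv-Mia-Ben-Kim-Jae-Ned.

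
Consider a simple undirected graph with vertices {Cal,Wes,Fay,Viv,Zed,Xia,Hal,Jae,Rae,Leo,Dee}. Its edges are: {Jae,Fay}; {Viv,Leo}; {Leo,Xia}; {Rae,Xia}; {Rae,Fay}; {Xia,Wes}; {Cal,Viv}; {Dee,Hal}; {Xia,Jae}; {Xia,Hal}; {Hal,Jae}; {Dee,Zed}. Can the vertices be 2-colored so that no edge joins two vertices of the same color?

The cycle Jae-Xia-Hal-Jae has length 3, which is odd, so the graph is not bipartite.

No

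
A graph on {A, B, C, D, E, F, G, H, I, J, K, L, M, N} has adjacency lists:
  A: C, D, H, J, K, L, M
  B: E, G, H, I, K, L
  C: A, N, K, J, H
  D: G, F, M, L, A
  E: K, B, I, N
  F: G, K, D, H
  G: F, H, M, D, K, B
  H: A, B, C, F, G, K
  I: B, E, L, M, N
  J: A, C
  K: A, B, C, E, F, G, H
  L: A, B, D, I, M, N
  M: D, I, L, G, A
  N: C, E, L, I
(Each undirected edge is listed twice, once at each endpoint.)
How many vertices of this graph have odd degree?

6

Degrees: A:7, B:6, C:5, D:5, E:4, F:4, G:6, H:6, I:5, J:2, K:7, L:6, M:5, N:4
Odd-degree vertices: A, C, D, I, K, M.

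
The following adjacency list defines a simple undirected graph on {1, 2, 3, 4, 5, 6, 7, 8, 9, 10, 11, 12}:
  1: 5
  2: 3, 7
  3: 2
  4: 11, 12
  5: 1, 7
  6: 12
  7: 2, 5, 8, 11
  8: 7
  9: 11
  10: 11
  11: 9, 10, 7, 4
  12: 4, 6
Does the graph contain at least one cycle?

The graph has 12 vertices, 11 edges, and 1 connected component.
Since 11 = 12 - 1, the graph is a forest and contains no cycle.

No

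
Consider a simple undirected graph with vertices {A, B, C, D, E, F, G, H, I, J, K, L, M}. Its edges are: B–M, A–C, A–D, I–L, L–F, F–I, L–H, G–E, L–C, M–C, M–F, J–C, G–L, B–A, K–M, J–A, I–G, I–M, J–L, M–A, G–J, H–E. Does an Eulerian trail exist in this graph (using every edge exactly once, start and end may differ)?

Degrees: A:5, B:2, C:4, D:1, E:2, F:3, G:4, H:2, I:4, J:4, K:1, L:6, M:6
Odd-degree vertices: A, D, F, K (4 total).
An Eulerian trail requires 0 or 2 odd-degree vertices; here there are 4.

No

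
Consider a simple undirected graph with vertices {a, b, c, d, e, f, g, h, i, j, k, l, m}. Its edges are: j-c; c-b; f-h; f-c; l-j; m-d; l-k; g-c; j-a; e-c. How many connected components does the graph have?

3

Component: {i}
Component: {d, m}
Component: {a, b, c, e, f, g, h, j, k, l}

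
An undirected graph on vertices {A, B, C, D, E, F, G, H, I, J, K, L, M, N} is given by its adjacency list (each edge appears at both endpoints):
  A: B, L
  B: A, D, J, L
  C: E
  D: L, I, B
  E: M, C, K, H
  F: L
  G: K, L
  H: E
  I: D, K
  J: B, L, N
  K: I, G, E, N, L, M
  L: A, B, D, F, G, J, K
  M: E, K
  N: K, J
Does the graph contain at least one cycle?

|V| = 14, |E| = 20, number of components = 1.
One cycle is K-E-M-K.

Yes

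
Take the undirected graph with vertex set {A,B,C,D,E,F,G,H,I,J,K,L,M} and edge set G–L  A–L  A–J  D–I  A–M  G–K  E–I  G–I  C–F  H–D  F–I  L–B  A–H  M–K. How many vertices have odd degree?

Degrees: A:4, B:1, C:1, D:2, E:1, F:2, G:3, H:2, I:4, J:1, K:2, L:3, M:2
Odd-degree vertices: B, C, E, G, J, L.

6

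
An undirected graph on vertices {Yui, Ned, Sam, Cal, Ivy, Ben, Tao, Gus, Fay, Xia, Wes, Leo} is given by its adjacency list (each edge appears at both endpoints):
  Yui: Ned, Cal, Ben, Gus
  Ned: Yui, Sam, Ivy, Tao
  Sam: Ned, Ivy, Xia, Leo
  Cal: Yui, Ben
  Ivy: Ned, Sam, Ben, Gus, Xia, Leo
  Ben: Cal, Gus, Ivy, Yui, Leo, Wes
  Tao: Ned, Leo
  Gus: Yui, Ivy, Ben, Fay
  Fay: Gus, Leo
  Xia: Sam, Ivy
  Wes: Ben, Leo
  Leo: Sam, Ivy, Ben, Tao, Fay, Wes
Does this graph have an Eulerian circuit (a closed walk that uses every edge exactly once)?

Yes

Degrees: Yui:4, Ned:4, Sam:4, Cal:2, Ivy:6, Ben:6, Tao:2, Gus:4, Fay:2, Xia:2, Wes:2, Leo:6
All degrees are even and the non-isolated vertices are connected — an Eulerian circuit exists.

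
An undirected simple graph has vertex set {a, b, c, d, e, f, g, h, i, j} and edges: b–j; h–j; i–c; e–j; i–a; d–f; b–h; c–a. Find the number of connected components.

4

Component: {g}
Component: {d, f}
Component: {a, c, i}
Component: {b, e, h, j}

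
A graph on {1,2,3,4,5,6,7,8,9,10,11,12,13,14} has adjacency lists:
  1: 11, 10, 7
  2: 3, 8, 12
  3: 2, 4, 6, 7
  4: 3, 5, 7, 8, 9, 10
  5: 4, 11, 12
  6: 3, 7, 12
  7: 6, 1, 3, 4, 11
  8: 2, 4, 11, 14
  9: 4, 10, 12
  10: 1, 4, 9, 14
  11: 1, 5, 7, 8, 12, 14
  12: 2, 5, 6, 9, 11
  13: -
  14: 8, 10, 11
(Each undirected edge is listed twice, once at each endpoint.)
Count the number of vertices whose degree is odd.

8

Degrees: 1:3, 2:3, 3:4, 4:6, 5:3, 6:3, 7:5, 8:4, 9:3, 10:4, 11:6, 12:5, 13:0, 14:3
Odd-degree vertices: 1, 2, 5, 6, 7, 9, 12, 14.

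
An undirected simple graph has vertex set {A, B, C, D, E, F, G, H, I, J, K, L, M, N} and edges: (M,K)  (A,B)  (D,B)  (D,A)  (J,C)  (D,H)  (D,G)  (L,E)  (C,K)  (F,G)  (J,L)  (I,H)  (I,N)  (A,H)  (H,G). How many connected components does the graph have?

Component: {C, E, J, K, L, M}
Component: {A, B, D, F, G, H, I, N}

2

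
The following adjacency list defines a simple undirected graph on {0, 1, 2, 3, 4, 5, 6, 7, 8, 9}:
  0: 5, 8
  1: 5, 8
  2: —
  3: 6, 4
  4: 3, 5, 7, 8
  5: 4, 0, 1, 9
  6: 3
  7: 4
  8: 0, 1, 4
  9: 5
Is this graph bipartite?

Partition the vertices as {2, 3, 5, 7, 8} vs {0, 1, 4, 6, 9}. Each listed edge has one endpoint in each part, so the graph is bipartite.

Yes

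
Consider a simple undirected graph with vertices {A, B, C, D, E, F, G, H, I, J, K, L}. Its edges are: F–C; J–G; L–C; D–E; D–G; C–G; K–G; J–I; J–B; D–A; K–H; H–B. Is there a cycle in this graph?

Yes

The graph has 12 vertices, 12 edges, and 1 connected component.
One cycle is G-J-B-H-K-G.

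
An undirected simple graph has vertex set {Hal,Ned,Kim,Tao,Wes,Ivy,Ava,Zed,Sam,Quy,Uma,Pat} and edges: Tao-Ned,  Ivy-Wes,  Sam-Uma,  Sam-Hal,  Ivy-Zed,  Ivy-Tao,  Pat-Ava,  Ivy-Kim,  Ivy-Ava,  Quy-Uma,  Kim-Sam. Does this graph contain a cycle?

|V| = 12, |E| = 11, number of components = 1.
A forest on 12 vertices with 1 component has exactly 11 edges, which matches — so no cycle.

No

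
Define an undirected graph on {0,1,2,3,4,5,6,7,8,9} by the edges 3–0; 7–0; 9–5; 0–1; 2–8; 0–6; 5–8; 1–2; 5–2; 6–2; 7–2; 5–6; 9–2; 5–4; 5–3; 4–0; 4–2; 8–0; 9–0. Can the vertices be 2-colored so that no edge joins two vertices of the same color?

No

5-2-9-5 is an odd cycle (length 3), and a bipartite graph can contain only even cycles.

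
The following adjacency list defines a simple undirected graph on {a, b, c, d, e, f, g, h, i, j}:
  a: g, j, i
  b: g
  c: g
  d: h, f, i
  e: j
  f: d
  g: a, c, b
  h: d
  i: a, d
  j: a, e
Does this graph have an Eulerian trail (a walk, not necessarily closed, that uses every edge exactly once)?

Degrees: a:3, b:1, c:1, d:3, e:1, f:1, g:3, h:1, i:2, j:2
Odd-degree vertices: a, b, c, d, e, f, g, h (8 total).
With 8 odd-degree vertices (more than two), no single trail can use every edge.

No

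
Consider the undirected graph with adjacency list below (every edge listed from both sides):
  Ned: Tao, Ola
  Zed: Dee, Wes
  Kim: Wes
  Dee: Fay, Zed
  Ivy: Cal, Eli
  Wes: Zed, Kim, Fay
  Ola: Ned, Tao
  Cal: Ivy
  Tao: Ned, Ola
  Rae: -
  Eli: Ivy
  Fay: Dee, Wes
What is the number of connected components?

Component: {Rae}
Component: {Ned, Ola, Tao}
Component: {Ivy, Cal, Eli}
Component: {Zed, Kim, Dee, Wes, Fay}

4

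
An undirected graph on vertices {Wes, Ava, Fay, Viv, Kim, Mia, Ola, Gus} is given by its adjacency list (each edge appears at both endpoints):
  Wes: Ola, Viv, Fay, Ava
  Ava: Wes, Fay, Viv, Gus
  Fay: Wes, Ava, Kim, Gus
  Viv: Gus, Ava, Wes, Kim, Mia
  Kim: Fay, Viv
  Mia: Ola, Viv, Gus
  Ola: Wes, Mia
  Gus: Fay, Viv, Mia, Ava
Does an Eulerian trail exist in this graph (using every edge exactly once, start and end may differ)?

Yes

Degrees: Wes:4, Ava:4, Fay:4, Viv:5, Kim:2, Mia:3, Ola:2, Gus:4
Odd-degree vertices: Viv, Mia (2 total).
With 2 odd-degree vertices and all edges in one connected piece, an Eulerian trail exists (from Viv to Mia).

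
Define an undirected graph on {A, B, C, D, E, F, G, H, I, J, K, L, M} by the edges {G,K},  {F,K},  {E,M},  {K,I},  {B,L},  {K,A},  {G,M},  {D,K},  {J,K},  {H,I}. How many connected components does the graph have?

3

Component: {C}
Component: {B, L}
Component: {A, D, E, F, G, H, I, J, K, M}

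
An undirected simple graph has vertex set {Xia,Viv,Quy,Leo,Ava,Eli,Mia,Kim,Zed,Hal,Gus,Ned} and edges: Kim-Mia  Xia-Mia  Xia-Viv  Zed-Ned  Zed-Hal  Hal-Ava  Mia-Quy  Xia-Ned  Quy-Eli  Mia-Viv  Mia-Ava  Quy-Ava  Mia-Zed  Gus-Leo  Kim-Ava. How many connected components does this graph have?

Component: {Leo, Gus}
Component: {Xia, Viv, Quy, Ava, Eli, Mia, Kim, Zed, Hal, Ned}

2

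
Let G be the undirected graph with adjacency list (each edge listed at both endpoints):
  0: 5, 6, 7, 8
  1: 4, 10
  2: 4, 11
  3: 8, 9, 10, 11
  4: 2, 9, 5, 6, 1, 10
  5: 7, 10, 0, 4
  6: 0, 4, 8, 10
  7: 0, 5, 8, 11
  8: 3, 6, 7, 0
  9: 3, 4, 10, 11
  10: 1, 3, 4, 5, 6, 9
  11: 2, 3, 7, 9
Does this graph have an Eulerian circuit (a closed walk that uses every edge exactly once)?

Yes

Degrees: 0:4, 1:2, 2:2, 3:4, 4:6, 5:4, 6:4, 7:4, 8:4, 9:4, 10:6, 11:4
Every vertex has even degree and the edges form a single connected piece, so an Eulerian circuit exists.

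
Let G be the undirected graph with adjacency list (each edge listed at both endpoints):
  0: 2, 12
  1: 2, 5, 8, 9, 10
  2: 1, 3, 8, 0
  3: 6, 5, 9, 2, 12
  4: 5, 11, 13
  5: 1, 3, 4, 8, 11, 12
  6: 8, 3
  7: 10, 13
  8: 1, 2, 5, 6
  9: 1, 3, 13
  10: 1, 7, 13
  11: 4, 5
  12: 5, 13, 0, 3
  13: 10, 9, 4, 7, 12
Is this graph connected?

A breadth-first search from 0 visits 0, 2, 12, 3, 8, 1, 13, 5, 9, 6, 10, 4, 7, 11 — all 14 vertices — so the graph is connected.

Yes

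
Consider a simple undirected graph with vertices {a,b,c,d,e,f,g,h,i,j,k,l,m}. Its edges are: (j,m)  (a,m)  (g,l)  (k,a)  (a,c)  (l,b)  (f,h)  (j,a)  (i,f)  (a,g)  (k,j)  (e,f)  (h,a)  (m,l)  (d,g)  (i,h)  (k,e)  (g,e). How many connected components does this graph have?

Component: {a, b, c, d, e, f, g, h, i, j, k, l, m}

1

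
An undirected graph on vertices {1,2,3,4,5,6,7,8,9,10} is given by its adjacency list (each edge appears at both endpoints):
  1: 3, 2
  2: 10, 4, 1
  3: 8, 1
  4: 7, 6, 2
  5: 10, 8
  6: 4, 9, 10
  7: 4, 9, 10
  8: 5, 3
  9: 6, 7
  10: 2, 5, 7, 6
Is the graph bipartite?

Partition the vertices as {2, 3, 5, 6, 7} vs {1, 4, 8, 9, 10}. Each listed edge has one endpoint in each part, so the graph is bipartite.

Yes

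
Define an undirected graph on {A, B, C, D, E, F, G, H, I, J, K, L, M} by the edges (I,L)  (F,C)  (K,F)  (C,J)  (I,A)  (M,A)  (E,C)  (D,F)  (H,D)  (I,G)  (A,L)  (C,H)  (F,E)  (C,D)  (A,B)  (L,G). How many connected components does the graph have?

Component: {A, B, G, I, L, M}
Component: {C, D, E, F, H, J, K}

2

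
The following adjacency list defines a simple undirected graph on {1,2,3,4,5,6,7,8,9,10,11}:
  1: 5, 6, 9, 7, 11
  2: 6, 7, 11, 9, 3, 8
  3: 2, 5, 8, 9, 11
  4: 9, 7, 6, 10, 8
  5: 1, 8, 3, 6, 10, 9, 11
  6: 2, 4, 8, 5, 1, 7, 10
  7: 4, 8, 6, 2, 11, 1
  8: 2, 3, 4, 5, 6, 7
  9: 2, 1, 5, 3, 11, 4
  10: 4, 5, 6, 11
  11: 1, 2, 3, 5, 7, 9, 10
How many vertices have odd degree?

6

Degrees: 1:5, 2:6, 3:5, 4:5, 5:7, 6:7, 7:6, 8:6, 9:6, 10:4, 11:7
Odd-degree vertices: 1, 3, 4, 5, 6, 11.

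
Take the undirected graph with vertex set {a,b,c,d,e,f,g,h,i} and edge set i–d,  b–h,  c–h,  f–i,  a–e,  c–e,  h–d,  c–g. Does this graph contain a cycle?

No

|V| = 9, |E| = 8, number of components = 1.
A forest on 9 vertices with 1 component has exactly 8 edges, which matches — so no cycle.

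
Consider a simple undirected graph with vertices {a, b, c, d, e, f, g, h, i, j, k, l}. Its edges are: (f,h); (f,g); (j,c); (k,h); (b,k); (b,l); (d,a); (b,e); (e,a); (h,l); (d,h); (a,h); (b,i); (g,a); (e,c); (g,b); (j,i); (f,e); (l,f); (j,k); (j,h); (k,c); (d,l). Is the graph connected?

Yes

A breadth-first search from a visits a, g, e, h, d, b, f, c, k, j, l, i — all 12 vertices — so the graph is connected.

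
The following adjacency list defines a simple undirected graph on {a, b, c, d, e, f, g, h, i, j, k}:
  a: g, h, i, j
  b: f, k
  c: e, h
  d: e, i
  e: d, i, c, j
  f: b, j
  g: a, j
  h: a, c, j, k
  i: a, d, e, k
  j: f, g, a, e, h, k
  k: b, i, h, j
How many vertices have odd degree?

Degrees: a:4, b:2, c:2, d:2, e:4, f:2, g:2, h:4, i:4, j:6, k:4
Odd-degree vertices: none.

0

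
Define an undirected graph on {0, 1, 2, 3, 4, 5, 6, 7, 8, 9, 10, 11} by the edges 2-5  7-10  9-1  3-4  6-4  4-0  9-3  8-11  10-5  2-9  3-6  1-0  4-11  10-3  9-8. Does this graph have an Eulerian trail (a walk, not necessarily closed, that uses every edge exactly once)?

Degrees: 0:2, 1:2, 2:2, 3:4, 4:4, 5:2, 6:2, 7:1, 8:2, 9:4, 10:3, 11:2
Odd-degree vertices: 7, 10 (2 total).
With 2 odd-degree vertices and all edges in one connected piece, an Eulerian trail exists (from 7 to 10).

Yes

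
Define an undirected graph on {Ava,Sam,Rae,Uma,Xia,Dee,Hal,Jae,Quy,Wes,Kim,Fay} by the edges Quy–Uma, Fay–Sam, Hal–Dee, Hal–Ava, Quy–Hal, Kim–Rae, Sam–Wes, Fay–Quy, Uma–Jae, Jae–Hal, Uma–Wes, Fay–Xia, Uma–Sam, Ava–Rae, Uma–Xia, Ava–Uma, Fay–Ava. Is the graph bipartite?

No

The cycle Uma-Wes-Sam-Uma has length 3, which is odd, so the graph is not bipartite.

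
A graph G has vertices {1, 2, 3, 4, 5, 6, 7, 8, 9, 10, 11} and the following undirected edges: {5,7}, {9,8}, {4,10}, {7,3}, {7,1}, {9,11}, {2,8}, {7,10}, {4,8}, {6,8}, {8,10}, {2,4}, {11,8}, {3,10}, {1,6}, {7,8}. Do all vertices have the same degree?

Degrees: 1:2, 2:2, 3:2, 4:3, 5:1, 6:2, 7:5, 8:7, 9:2, 10:4, 11:2
Vertex 5 has degree 1 while 8 has degree 7, so the graph is not regular.

No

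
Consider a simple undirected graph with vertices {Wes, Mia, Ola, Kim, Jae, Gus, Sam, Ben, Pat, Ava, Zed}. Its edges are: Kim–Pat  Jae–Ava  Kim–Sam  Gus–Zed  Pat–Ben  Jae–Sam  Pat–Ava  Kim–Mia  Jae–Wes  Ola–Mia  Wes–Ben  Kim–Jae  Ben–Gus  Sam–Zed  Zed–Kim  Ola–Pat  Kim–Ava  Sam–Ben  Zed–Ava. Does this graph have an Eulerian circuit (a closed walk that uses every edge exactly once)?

Degrees: Wes:2, Mia:2, Ola:2, Kim:6, Jae:4, Gus:2, Sam:4, Ben:4, Pat:4, Ava:4, Zed:4
Every vertex has even degree and the edges form a single connected piece, so an Eulerian circuit exists.

Yes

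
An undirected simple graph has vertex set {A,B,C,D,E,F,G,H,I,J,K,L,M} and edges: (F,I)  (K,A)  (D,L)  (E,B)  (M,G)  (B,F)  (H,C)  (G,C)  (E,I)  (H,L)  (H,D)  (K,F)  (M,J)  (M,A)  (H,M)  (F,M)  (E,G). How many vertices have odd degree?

Degrees: A:2, B:2, C:2, D:2, E:3, F:4, G:3, H:4, I:2, J:1, K:2, L:2, M:5
Odd-degree vertices: E, G, J, M.

4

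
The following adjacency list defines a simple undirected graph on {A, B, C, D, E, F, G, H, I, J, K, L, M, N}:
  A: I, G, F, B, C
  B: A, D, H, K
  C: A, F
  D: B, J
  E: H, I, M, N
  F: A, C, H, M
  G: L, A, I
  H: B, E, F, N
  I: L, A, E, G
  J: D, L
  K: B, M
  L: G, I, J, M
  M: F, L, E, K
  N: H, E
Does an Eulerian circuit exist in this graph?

Degrees: A:5, B:4, C:2, D:2, E:4, F:4, G:3, H:4, I:4, J:2, K:2, L:4, M:4, N:2
Vertices with odd degree: A, G. An Eulerian circuit requires all degrees even.

No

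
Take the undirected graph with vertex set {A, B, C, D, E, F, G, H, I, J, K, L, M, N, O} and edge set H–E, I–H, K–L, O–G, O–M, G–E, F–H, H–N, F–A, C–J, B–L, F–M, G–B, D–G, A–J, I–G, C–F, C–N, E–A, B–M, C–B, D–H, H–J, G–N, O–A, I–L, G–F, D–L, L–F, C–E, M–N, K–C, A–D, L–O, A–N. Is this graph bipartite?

Yes

Partition the vertices as {B, D, E, F, I, J, K, N, O} vs {A, C, G, H, L, M}. Each listed edge has one endpoint in each part, so the graph is bipartite.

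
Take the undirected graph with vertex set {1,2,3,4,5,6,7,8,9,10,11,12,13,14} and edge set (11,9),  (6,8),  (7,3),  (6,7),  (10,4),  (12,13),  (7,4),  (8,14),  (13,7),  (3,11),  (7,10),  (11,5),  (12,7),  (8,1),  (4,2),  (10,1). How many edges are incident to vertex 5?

1

Neighbors of 5: 11.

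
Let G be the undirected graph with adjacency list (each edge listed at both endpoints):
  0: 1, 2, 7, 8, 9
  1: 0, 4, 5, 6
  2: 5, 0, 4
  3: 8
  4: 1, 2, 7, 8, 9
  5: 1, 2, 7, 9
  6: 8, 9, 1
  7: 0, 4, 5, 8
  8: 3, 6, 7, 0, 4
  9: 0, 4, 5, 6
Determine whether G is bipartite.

The cycle 7-8-0-7 has length 3, which is odd, so the graph is not bipartite.

No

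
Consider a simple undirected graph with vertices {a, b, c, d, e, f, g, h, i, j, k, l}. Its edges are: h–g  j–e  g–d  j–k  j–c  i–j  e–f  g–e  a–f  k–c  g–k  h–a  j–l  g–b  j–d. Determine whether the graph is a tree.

No

The graph has 12 vertices and 15 edges.
A tree on 12 vertices has exactly 11 edges; this graph has 15, so it contains a cycle and is not a tree.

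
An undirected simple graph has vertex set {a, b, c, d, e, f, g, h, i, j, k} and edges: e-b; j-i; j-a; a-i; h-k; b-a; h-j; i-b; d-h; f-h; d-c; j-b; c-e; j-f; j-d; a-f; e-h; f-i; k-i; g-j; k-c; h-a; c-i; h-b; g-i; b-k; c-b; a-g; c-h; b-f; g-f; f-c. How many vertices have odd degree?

6

Degrees: a:6, b:8, c:7, d:3, e:3, f:7, g:4, h:8, i:7, j:7, k:4
Odd-degree vertices: c, d, e, f, i, j.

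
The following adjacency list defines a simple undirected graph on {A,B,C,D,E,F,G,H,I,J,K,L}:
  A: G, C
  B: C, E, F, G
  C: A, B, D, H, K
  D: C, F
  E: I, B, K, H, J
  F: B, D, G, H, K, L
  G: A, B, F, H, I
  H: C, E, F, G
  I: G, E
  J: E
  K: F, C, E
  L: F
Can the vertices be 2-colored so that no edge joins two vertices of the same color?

The cycle B-G-F-B has length 3, which is odd, so the graph is not bipartite.

No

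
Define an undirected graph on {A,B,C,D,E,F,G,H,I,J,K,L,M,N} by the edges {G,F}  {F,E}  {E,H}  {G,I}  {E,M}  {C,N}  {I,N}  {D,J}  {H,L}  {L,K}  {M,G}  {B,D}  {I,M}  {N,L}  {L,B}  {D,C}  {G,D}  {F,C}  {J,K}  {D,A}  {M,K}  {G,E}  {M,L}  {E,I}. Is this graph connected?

A breadth-first search from A visits A, D, G, C, J, B, E, I, M, F, N, K, L, H — all 14 vertices — so the graph is connected.

Yes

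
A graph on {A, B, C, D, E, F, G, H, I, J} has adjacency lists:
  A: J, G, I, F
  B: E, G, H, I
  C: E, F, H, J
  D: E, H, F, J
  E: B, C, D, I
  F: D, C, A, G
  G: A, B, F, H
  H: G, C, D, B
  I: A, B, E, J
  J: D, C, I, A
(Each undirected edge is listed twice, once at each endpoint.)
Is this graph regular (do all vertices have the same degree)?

Yes

Degrees: A:4, B:4, C:4, D:4, E:4, F:4, G:4, H:4, I:4, J:4
Every vertex has degree 4, so the graph is 4-regular.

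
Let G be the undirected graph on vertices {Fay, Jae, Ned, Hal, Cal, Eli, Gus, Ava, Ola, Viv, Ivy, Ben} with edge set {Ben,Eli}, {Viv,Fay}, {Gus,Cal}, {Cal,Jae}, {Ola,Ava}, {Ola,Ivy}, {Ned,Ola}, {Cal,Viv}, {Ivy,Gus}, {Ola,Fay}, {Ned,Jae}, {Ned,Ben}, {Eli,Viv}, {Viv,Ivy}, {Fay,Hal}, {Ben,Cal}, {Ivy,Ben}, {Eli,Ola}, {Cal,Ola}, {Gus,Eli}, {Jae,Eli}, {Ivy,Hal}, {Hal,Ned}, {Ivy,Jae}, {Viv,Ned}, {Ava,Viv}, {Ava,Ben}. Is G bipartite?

A valid 2-coloring puts {Jae, Hal, Gus, Ola, Viv, Ben} on one side and {Fay, Ned, Cal, Eli, Ava, Ivy} on the other; every edge crosses between the two sides.

Yes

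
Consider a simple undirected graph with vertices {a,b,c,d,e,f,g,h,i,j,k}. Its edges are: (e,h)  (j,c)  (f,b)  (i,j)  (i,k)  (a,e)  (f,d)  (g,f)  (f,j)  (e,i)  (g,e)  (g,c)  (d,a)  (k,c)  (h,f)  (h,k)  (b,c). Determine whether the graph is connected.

Starting from a and exploring outward reaches every vertex (a, d, e, f, h, i, g, b, j, k, c); the graph is connected.

Yes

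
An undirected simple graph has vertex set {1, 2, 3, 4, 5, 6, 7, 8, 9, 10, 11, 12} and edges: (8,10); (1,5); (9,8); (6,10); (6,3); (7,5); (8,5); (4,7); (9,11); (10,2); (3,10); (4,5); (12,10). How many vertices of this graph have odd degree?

6

Degrees: 1:1, 2:1, 3:2, 4:2, 5:4, 6:2, 7:2, 8:3, 9:2, 10:5, 11:1, 12:1
Odd-degree vertices: 1, 2, 8, 10, 11, 12.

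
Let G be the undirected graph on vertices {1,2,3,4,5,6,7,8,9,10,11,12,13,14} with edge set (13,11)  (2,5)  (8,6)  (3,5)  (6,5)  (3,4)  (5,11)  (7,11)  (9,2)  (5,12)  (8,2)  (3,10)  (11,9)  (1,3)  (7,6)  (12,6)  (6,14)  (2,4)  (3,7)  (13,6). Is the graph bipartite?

12-5-6-12 is an odd cycle (length 3), and a bipartite graph can contain only even cycles.

No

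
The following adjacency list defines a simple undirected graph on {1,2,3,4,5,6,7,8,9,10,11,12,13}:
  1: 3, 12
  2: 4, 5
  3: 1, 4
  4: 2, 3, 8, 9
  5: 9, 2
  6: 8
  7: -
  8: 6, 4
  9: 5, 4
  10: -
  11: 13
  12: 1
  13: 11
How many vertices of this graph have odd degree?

4

Degrees: 1:2, 2:2, 3:2, 4:4, 5:2, 6:1, 7:0, 8:2, 9:2, 10:0, 11:1, 12:1, 13:1
Odd-degree vertices: 6, 11, 12, 13.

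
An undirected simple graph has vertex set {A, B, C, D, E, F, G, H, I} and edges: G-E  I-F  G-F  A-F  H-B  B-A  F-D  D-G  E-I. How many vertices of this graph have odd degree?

Degrees: A:2, B:2, C:0, D:2, E:2, F:4, G:3, H:1, I:2
Odd-degree vertices: G, H.

2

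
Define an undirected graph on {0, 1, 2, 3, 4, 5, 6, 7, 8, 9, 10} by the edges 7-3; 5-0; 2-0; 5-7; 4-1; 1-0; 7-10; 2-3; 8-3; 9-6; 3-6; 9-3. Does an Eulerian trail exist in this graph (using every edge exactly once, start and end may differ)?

No

Degrees: 0:3, 1:2, 2:2, 3:5, 4:1, 5:2, 6:2, 7:3, 8:1, 9:2, 10:1
Odd-degree vertices: 0, 3, 4, 7, 8, 10 (6 total).
An Eulerian trail requires 0 or 2 odd-degree vertices; here there are 6.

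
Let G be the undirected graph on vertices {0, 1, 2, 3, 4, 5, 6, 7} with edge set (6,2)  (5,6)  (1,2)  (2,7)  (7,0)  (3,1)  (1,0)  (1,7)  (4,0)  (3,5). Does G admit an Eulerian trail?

Degrees: 0:3, 1:4, 2:3, 3:2, 4:1, 5:2, 6:2, 7:3
Odd-degree vertices: 0, 2, 4, 7 (4 total).
An Eulerian trail requires 0 or 2 odd-degree vertices; here there are 4.

No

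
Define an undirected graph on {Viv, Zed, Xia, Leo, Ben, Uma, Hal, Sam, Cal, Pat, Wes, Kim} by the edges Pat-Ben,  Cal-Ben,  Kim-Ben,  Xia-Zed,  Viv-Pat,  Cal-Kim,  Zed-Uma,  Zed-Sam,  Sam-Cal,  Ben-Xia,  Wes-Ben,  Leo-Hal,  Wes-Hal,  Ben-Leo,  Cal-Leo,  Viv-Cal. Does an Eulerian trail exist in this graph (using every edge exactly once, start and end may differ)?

Degrees: Viv:2, Zed:3, Xia:2, Leo:3, Ben:6, Uma:1, Hal:2, Sam:2, Cal:5, Pat:2, Wes:2, Kim:2
Odd-degree vertices: Zed, Leo, Uma, Cal (4 total).
An Eulerian trail requires 0 or 2 odd-degree vertices; here there are 4.

No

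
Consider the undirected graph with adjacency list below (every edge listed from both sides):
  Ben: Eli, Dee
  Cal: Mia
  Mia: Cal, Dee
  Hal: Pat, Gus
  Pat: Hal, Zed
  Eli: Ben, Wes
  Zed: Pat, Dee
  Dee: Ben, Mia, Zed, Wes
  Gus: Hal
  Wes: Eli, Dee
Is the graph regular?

Degrees: Ben:2, Cal:1, Mia:2, Hal:2, Pat:2, Eli:2, Zed:2, Dee:4, Gus:1, Wes:2
Vertex Cal has degree 1 while Dee has degree 4, so the graph is not regular.

No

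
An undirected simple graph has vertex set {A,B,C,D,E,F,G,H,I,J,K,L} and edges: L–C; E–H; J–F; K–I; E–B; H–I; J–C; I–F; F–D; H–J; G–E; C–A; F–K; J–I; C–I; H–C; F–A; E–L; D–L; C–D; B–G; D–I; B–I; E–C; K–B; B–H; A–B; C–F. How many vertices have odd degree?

Degrees: A:3, B:6, C:8, D:4, E:5, F:6, G:2, H:5, I:7, J:4, K:3, L:3
Odd-degree vertices: A, E, H, I, K, L.

6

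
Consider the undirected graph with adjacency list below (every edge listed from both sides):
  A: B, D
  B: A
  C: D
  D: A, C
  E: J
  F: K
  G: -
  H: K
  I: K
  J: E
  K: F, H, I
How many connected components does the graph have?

Component: {G}
Component: {E, J}
Component: {A, B, C, D}
Component: {F, H, I, K}

4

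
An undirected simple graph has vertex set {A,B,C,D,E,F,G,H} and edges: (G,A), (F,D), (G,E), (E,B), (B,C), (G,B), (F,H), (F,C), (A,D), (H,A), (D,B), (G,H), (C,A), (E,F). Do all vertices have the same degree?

No

Degrees: A:4, B:4, C:3, D:3, E:3, F:4, G:4, H:3
Degrees are not all equal (e.g. deg(C)=3 but deg(A)=4); not regular.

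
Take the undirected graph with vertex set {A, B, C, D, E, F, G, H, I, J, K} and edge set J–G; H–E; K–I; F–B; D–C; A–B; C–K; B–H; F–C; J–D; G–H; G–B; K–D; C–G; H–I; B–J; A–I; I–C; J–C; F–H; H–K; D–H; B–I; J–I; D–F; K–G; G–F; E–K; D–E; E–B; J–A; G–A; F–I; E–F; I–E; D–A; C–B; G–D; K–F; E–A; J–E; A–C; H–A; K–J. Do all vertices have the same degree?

Degrees: A:8, B:8, C:8, D:8, E:8, F:8, G:8, H:8, I:8, J:8, K:8
Every vertex has degree 8, so the graph is 8-regular.

Yes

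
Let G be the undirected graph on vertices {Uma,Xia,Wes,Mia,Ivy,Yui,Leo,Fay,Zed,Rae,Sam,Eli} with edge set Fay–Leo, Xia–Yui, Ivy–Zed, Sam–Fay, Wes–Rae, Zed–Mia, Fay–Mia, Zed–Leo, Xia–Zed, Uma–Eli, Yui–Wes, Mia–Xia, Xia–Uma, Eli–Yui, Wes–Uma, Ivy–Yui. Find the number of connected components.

1

Component: {Uma, Xia, Wes, Mia, Ivy, Yui, Leo, Fay, Zed, Rae, Sam, Eli}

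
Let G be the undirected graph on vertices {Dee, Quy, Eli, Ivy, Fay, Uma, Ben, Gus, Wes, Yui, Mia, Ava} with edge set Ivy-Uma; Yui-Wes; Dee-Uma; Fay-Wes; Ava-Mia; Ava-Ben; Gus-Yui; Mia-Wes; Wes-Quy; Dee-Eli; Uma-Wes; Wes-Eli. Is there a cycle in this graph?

Yes

|V| = 12, |E| = 12, number of components = 1.
One cycle is Dee-Uma-Wes-Eli-Dee.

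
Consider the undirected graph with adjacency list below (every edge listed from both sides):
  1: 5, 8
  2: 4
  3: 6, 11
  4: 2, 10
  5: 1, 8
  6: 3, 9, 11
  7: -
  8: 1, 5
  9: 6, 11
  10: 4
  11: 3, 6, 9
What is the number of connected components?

4

Component: {7}
Component: {1, 5, 8}
Component: {2, 4, 10}
Component: {3, 6, 9, 11}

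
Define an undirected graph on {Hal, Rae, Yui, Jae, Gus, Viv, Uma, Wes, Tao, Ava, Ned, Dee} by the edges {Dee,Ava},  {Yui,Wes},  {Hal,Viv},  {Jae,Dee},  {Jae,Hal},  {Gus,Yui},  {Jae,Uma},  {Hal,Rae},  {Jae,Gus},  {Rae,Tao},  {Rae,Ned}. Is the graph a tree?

The graph has 12 vertices and 11 edges.
It is connected with exactly 11 edges, hence acyclic — it is a tree.

Yes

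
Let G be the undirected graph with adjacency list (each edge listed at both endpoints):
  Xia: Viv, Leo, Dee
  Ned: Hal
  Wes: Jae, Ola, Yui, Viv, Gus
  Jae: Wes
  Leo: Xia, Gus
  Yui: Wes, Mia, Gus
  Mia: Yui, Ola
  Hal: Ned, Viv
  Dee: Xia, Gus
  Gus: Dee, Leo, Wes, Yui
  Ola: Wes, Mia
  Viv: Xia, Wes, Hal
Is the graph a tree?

The graph has 12 vertices and 15 edges.
Connected but with 15 > 11 edges, so it has a cycle and is not a tree.

No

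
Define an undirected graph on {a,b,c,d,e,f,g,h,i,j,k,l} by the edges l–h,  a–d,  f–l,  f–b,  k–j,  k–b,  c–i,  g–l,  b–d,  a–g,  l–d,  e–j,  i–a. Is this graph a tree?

The graph has 12 vertices and 13 edges.
Connected but with 13 > 11 edges, so it has a cycle and is not a tree.

No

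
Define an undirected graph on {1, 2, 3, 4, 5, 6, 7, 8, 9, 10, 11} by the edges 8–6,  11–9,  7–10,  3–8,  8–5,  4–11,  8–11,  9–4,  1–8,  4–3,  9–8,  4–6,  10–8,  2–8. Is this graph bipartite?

The cycle 8-9-11-8 has length 3, which is odd, so the graph is not bipartite.

No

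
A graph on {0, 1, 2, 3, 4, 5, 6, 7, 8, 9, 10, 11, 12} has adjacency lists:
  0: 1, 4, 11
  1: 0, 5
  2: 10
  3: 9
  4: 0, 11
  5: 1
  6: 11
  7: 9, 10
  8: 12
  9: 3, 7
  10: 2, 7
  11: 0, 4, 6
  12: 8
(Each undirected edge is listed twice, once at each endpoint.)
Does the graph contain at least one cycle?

Yes

The graph has 13 vertices, 11 edges, and 3 connected components.
One cycle is 0-4-11-0.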